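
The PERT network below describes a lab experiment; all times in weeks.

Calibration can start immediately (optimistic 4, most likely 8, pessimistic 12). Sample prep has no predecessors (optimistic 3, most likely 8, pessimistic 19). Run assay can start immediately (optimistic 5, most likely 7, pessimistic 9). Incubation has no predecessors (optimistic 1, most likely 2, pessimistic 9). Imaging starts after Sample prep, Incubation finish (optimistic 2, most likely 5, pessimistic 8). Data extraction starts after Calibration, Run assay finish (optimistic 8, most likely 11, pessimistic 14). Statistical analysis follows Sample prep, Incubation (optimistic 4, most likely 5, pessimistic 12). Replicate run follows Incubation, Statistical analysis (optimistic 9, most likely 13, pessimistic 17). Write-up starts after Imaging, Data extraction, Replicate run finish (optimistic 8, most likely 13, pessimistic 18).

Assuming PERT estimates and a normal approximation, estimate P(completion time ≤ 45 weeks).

te_Calibration = (4 + 4·8 + 12)/6 = 48/6 = 8; σ²_Calibration = ((12−4)/6)² = 1.778
te_Sample prep = (3 + 4·8 + 19)/6 = 54/6 = 9; σ²_Sample prep = ((19−3)/6)² = 7.111
te_Run assay = (5 + 4·7 + 9)/6 = 42/6 = 7; σ²_Run assay = ((9−5)/6)² = 0.444
te_Incubation = (1 + 4·2 + 9)/6 = 18/6 = 3; σ²_Incubation = ((9−1)/6)² = 1.778
te_Imaging = (2 + 4·5 + 8)/6 = 30/6 = 5; σ²_Imaging = ((8−2)/6)² = 1.000
te_Data extraction = (8 + 4·11 + 14)/6 = 66/6 = 11; σ²_Data extraction = ((14−8)/6)² = 1.000
te_Statistical analysis = (4 + 4·5 + 12)/6 = 36/6 = 6; σ²_Statistical analysis = ((12−4)/6)² = 1.778
te_Replicate run = (9 + 4·13 + 17)/6 = 78/6 = 13; σ²_Replicate run = ((17−9)/6)² = 1.778
te_Write-up = (8 + 4·13 + 18)/6 = 78/6 = 13; σ²_Write-up = ((18−8)/6)² = 2.778

Forward pass:
ES_Calibration = 0; EF_Calibration = 8
ES_Sample prep = 0; EF_Sample prep = 9
ES_Run assay = 0; EF_Run assay = 7
ES_Incubation = 0; EF_Incubation = 3
ES_Imaging = max(EF_Sample prep=9, EF_Incubation=3) = 9; EF_Imaging = 9+5 = 14
ES_Data extraction = max(EF_Calibration=8, EF_Run assay=7) = 8; EF_Data extraction = 8+11 = 19
ES_Statistical analysis = max(EF_Sample prep=9, EF_Incubation=3) = 9; EF_Statistical analysis = 9+6 = 15
ES_Replicate run = max(EF_Incubation=3, EF_Statistical analysis=15) = 15; EF_Replicate run = 15+13 = 28
ES_Write-up = max(EF_Imaging=14, EF_Data extraction=19, EF_Replicate run=28) = 28; EF_Write-up = 28+13 = 41
Expected project duration μ = 41 weeks. Critical path: Sample prep → Statistical analysis → Replicate run → Write-up.

Variance along critical path = 7.111 + 1.778 + 1.778 + 2.778 = 13.444; σ = √13.444 = 3.667 weeks.
Z = (45 − 41) / 3.667 = 1.091
P(T ≤ 45) = Φ(1.091) ≈ 0.862

0.862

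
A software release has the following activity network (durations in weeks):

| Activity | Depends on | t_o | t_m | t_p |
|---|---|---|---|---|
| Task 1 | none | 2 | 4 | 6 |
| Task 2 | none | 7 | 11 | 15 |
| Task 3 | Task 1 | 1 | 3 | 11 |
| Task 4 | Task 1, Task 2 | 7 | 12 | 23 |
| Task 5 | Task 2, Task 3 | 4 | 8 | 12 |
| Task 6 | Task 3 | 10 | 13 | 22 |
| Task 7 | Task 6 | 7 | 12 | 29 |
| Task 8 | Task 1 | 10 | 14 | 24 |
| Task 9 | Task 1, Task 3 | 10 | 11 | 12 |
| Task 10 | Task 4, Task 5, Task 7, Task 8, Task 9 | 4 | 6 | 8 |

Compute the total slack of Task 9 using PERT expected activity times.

te_Task 1 = (2 + 4·4 + 6)/6 = 24/6 = 4
te_Task 2 = (7 + 4·11 + 15)/6 = 66/6 = 11
te_Task 3 = (1 + 4·3 + 11)/6 = 24/6 = 4
te_Task 4 = (7 + 4·12 + 23)/6 = 78/6 = 13
te_Task 5 = (4 + 4·8 + 12)/6 = 48/6 = 8
te_Task 6 = (10 + 4·13 + 22)/6 = 84/6 = 14
te_Task 7 = (7 + 4·12 + 29)/6 = 84/6 = 14
te_Task 8 = (10 + 4·14 + 24)/6 = 90/6 = 15
te_Task 9 = (10 + 4·11 + 12)/6 = 66/6 = 11
te_Task 10 = (4 + 4·6 + 8)/6 = 36/6 = 6

Forward pass:
ES_Task 1 = 0; EF_Task 1 = 4
ES_Task 2 = 0; EF_Task 2 = 11
ES_Task 3 = 4; EF_Task 3 = 4+4 = 8
ES_Task 4 = max(EF_Task 1=4, EF_Task 2=11) = 11; EF_Task 4 = 11+13 = 24
ES_Task 5 = max(EF_Task 2=11, EF_Task 3=8) = 11; EF_Task 5 = 11+8 = 19
ES_Task 6 = 8; EF_Task 6 = 8+14 = 22
ES_Task 7 = 22; EF_Task 7 = 22+14 = 36
ES_Task 8 = 4; EF_Task 8 = 4+15 = 19
ES_Task 9 = max(EF_Task 1=4, EF_Task 3=8) = 8; EF_Task 9 = 8+11 = 19
ES_Task 10 = max(EF_Task 4=24, EF_Task 5=19, EF_Task 7=36, EF_Task 8=19, EF_Task 9=19) = 36; EF_Task 10 = 36+6 = 42
Expected project duration μ = 42 weeks. Critical path: Task 1 → Task 3 → Task 6 → Task 7 → Task 10.

Backward pass:
LF_Task 10 = 42; LS_Task 10 = 42−6 = 36
LF_Task 9 = LS_Task 10 = 36; LS_Task 9 = 36−11 = 25
LF_Task 8 = LS_Task 10 = 36; LS_Task 8 = 36−15 = 21
LF_Task 7 = LS_Task 10 = 36; LS_Task 7 = 36−14 = 22
LF_Task 6 = LS_Task 7 = 22; LS_Task 6 = 22−14 = 8
LF_Task 5 = LS_Task 10 = 36; LS_Task 5 = 36−8 = 28
LF_Task 4 = LS_Task 10 = 36; LS_Task 4 = 36−13 = 23
LF_Task 3 = min(LS_Task 5=28, LS_Task 6=8, LS_Task 9=25) = 8; LS_Task 3 = 8−4 = 4
LF_Task 2 = min(LS_Task 4=23, LS_Task 5=28) = 23; LS_Task 2 = 23−11 = 12
LF_Task 1 = min(LS_Task 3=4, LS_Task 4=23, LS_Task 8=21, LS_Task 9=25) = 4; LS_Task 1 = 4−4 = 0
Slack_Task 9 = LS_Task 9 − ES_Task 9 = 25 − 8 = 17

17 weeks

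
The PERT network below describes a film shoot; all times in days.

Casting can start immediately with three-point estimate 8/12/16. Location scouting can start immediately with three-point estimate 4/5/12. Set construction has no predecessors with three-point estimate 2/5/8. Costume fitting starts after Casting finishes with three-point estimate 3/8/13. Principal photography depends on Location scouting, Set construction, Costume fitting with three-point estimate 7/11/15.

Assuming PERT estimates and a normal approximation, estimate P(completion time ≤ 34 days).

te_Casting = (8 + 4·12 + 16)/6 = 72/6 = 12; σ²_Casting = ((16−8)/6)² = 1.778
te_Location scouting = (4 + 4·5 + 12)/6 = 36/6 = 6; σ²_Location scouting = ((12−4)/6)² = 1.778
te_Set construction = (2 + 4·5 + 8)/6 = 30/6 = 5; σ²_Set construction = ((8−2)/6)² = 1.000
te_Costume fitting = (3 + 4·8 + 13)/6 = 48/6 = 8; σ²_Costume fitting = ((13−3)/6)² = 2.778
te_Principal photography = (7 + 4·11 + 15)/6 = 66/6 = 11; σ²_Principal photography = ((15−7)/6)² = 1.778

Forward pass:
ES_Casting = 0; EF_Casting = 12
ES_Location scouting = 0; EF_Location scouting = 6
ES_Set construction = 0; EF_Set construction = 5
ES_Costume fitting = 12; EF_Costume fitting = 12+8 = 20
ES_Principal photography = max(EF_Location scouting=6, EF_Set construction=5, EF_Costume fitting=20) = 20; EF_Principal photography = 20+11 = 31
Expected project duration μ = 31 days. Critical path: Casting → Costume fitting → Principal photography.

Variance along critical path = 1.778 + 2.778 + 1.778 = 6.333; σ = √6.333 = 2.517 days.
Z = (34 − 31) / 2.517 = 1.192
P(T ≤ 34) = Φ(1.192) ≈ 0.883

0.883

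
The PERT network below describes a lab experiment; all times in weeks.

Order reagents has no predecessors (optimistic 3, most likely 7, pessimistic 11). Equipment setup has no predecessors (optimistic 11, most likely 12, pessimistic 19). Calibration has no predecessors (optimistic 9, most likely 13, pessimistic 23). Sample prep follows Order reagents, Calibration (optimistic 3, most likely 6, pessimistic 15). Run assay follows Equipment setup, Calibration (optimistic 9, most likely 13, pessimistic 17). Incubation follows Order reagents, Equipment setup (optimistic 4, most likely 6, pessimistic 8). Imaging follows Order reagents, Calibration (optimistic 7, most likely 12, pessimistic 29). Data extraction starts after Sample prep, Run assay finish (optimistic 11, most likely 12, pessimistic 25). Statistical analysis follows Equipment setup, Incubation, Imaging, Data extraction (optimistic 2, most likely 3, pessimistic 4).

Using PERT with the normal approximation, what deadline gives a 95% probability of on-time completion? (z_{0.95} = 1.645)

49.9 weeks

te_Order reagents = (3 + 4·7 + 11)/6 = 42/6 = 7; σ²_Order reagents = ((11−3)/6)² = 1.778
te_Equipment setup = (11 + 4·12 + 19)/6 = 78/6 = 13; σ²_Equipment setup = ((19−11)/6)² = 1.778
te_Calibration = (9 + 4·13 + 23)/6 = 84/6 = 14; σ²_Calibration = ((23−9)/6)² = 5.444
te_Sample prep = (3 + 4·6 + 15)/6 = 42/6 = 7; σ²_Sample prep = ((15−3)/6)² = 4.000
te_Run assay = (9 + 4·13 + 17)/6 = 78/6 = 13; σ²_Run assay = ((17−9)/6)² = 1.778
te_Incubation = (4 + 4·6 + 8)/6 = 36/6 = 6; σ²_Incubation = ((8−4)/6)² = 0.444
te_Imaging = (7 + 4·12 + 29)/6 = 84/6 = 14; σ²_Imaging = ((29−7)/6)² = 13.444
te_Data extraction = (11 + 4·12 + 25)/6 = 84/6 = 14; σ²_Data extraction = ((25−11)/6)² = 5.444
te_Statistical analysis = (2 + 4·3 + 4)/6 = 18/6 = 3; σ²_Statistical analysis = ((4−2)/6)² = 0.111

Forward pass:
ES_Order reagents = 0; EF_Order reagents = 7
ES_Equipment setup = 0; EF_Equipment setup = 13
ES_Calibration = 0; EF_Calibration = 14
ES_Sample prep = max(EF_Order reagents=7, EF_Calibration=14) = 14; EF_Sample prep = 14+7 = 21
ES_Run assay = max(EF_Equipment setup=13, EF_Calibration=14) = 14; EF_Run assay = 14+13 = 27
ES_Incubation = max(EF_Order reagents=7, EF_Equipment setup=13) = 13; EF_Incubation = 13+6 = 19
ES_Imaging = max(EF_Order reagents=7, EF_Calibration=14) = 14; EF_Imaging = 14+14 = 28
ES_Data extraction = max(EF_Sample prep=21, EF_Run assay=27) = 27; EF_Data extraction = 27+14 = 41
ES_Statistical analysis = max(EF_Equipment setup=13, EF_Incubation=19, EF_Imaging=28, EF_Data extraction=41) = 41; EF_Statistical analysis = 41+3 = 44
Expected project duration μ = 44 weeks. Critical path: Calibration → Run assay → Data extraction → Statistical analysis.

Variance along critical path = 5.444 + 1.778 + 5.444 + 0.111 = 12.778; σ = 3.575 weeks.
D = μ + z·σ = 44 + 1.645·3.575 = 49.9 weeks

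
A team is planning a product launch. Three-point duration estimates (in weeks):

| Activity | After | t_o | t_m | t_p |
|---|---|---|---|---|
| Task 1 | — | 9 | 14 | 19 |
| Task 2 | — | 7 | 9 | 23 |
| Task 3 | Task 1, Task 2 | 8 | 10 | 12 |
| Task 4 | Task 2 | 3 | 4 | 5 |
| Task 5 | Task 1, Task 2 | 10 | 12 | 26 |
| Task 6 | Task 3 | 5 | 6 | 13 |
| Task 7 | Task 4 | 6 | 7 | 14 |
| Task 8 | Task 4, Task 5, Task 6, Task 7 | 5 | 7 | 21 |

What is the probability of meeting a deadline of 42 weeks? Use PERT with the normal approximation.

te_Task 1 = (9 + 4·14 + 19)/6 = 84/6 = 14; σ²_Task 1 = ((19−9)/6)² = 2.778
te_Task 2 = (7 + 4·9 + 23)/6 = 66/6 = 11; σ²_Task 2 = ((23−7)/6)² = 7.111
te_Task 3 = (8 + 4·10 + 12)/6 = 60/6 = 10; σ²_Task 3 = ((12−8)/6)² = 0.444
te_Task 4 = (3 + 4·4 + 5)/6 = 24/6 = 4; σ²_Task 4 = ((5−3)/6)² = 0.111
te_Task 5 = (10 + 4·12 + 26)/6 = 84/6 = 14; σ²_Task 5 = ((26−10)/6)² = 7.111
te_Task 6 = (5 + 4·6 + 13)/6 = 42/6 = 7; σ²_Task 6 = ((13−5)/6)² = 1.778
te_Task 7 = (6 + 4·7 + 14)/6 = 48/6 = 8; σ²_Task 7 = ((14−6)/6)² = 1.778
te_Task 8 = (5 + 4·7 + 21)/6 = 54/6 = 9; σ²_Task 8 = ((21−5)/6)² = 7.111

Forward pass:
ES_Task 1 = 0; EF_Task 1 = 14
ES_Task 2 = 0; EF_Task 2 = 11
ES_Task 3 = max(EF_Task 1=14, EF_Task 2=11) = 14; EF_Task 3 = 14+10 = 24
ES_Task 4 = 11; EF_Task 4 = 11+4 = 15
ES_Task 5 = max(EF_Task 1=14, EF_Task 2=11) = 14; EF_Task 5 = 14+14 = 28
ES_Task 6 = 24; EF_Task 6 = 24+7 = 31
ES_Task 7 = 15; EF_Task 7 = 15+8 = 23
ES_Task 8 = max(EF_Task 4=15, EF_Task 5=28, EF_Task 6=31, EF_Task 7=23) = 31; EF_Task 8 = 31+9 = 40
Expected project duration μ = 40 weeks. Critical path: Task 1 → Task 3 → Task 6 → Task 8.

Variance along critical path = 2.778 + 0.444 + 1.778 + 7.111 = 12.111; σ = √12.111 = 3.480 weeks.
Z = (42 − 40) / 3.480 = 0.575
P(T ≤ 42) = Φ(0.575) ≈ 0.717

0.717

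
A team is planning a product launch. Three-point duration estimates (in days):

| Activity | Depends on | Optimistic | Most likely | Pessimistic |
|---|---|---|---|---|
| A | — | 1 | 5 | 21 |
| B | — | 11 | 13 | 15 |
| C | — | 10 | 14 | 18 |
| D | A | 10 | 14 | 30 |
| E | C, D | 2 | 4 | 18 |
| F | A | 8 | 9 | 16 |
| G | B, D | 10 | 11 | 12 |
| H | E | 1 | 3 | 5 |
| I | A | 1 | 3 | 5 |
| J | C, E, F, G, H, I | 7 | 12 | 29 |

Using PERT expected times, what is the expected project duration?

te_A = (1 + 4·5 + 21)/6 = 42/6 = 7
te_B = (11 + 4·13 + 15)/6 = 78/6 = 13
te_C = (10 + 4·14 + 18)/6 = 84/6 = 14
te_D = (10 + 4·14 + 30)/6 = 96/6 = 16
te_E = (2 + 4·4 + 18)/6 = 36/6 = 6
te_F = (8 + 4·9 + 16)/6 = 60/6 = 10
te_G = (10 + 4·11 + 12)/6 = 66/6 = 11
te_H = (1 + 4·3 + 5)/6 = 18/6 = 3
te_I = (1 + 4·3 + 5)/6 = 18/6 = 3
te_J = (7 + 4·12 + 29)/6 = 84/6 = 14

Forward pass:
ES_A = 0; EF_A = 7
ES_B = 0; EF_B = 13
ES_C = 0; EF_C = 14
ES_D = 7; EF_D = 7+16 = 23
ES_E = max(EF_C=14, EF_D=23) = 23; EF_E = 23+6 = 29
ES_F = 7; EF_F = 7+10 = 17
ES_G = max(EF_B=13, EF_D=23) = 23; EF_G = 23+11 = 34
ES_H = 29; EF_H = 29+3 = 32
ES_I = 7; EF_I = 7+3 = 10
ES_J = max(EF_C=14, EF_E=29, EF_F=17, EF_G=34, EF_H=32, EF_I=10) = 34; EF_J = 34+14 = 48
Expected project duration μ = 48 days. Critical path: A → D → G → J.

48 days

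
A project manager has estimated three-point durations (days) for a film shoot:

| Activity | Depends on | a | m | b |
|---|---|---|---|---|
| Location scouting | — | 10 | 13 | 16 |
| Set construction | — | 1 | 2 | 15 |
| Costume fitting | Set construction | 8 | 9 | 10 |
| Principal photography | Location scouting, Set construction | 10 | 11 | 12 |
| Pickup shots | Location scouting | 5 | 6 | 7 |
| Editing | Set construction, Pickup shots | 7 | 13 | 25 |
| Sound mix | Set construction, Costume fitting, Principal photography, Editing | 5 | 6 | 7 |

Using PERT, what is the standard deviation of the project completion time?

3.20 days

te_Location scouting = (10 + 4·13 + 16)/6 = 78/6 = 13; σ²_Location scouting = ((16−10)/6)² = 1.000
te_Set construction = (1 + 4·2 + 15)/6 = 24/6 = 4; σ²_Set construction = ((15−1)/6)² = 5.444
te_Costume fitting = (8 + 4·9 + 10)/6 = 54/6 = 9; σ²_Costume fitting = ((10−8)/6)² = 0.111
te_Principal photography = (10 + 4·11 + 12)/6 = 66/6 = 11; σ²_Principal photography = ((12−10)/6)² = 0.111
te_Pickup shots = (5 + 4·6 + 7)/6 = 36/6 = 6; σ²_Pickup shots = ((7−5)/6)² = 0.111
te_Editing = (7 + 4·13 + 25)/6 = 84/6 = 14; σ²_Editing = ((25−7)/6)² = 9.000
te_Sound mix = (5 + 4·6 + 7)/6 = 36/6 = 6; σ²_Sound mix = ((7−5)/6)² = 0.111

Forward pass:
ES_Location scouting = 0; EF_Location scouting = 13
ES_Set construction = 0; EF_Set construction = 4
ES_Costume fitting = 4; EF_Costume fitting = 4+9 = 13
ES_Principal photography = max(EF_Location scouting=13, EF_Set construction=4) = 13; EF_Principal photography = 13+11 = 24
ES_Pickup shots = 13; EF_Pickup shots = 13+6 = 19
ES_Editing = max(EF_Set construction=4, EF_Pickup shots=19) = 19; EF_Editing = 19+14 = 33
ES_Sound mix = max(EF_Set construction=4, EF_Costume fitting=13, EF_Principal photography=24, EF_Editing=33) = 33; EF_Sound mix = 33+6 = 39
Expected project duration μ = 39 days. Critical path: Location scouting → Pickup shots → Editing → Sound mix.

Variance along critical path = 1.000 + 0.111 + 9.000 + 0.111 = 10.222
σ = √10.222 = 3.197 days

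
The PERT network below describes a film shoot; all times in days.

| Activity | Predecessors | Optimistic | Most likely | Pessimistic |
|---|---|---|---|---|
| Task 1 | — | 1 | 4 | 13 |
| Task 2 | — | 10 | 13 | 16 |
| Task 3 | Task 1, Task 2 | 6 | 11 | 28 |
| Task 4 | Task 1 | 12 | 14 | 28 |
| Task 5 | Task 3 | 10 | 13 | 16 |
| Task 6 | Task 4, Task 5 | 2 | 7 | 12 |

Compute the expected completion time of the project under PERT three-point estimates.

46 days

te_Task 1 = (1 + 4·4 + 13)/6 = 30/6 = 5
te_Task 2 = (10 + 4·13 + 16)/6 = 78/6 = 13
te_Task 3 = (6 + 4·11 + 28)/6 = 78/6 = 13
te_Task 4 = (12 + 4·14 + 28)/6 = 96/6 = 16
te_Task 5 = (10 + 4·13 + 16)/6 = 78/6 = 13
te_Task 6 = (2 + 4·7 + 12)/6 = 42/6 = 7

Forward pass:
ES_Task 1 = 0; EF_Task 1 = 5
ES_Task 2 = 0; EF_Task 2 = 13
ES_Task 3 = max(EF_Task 1=5, EF_Task 2=13) = 13; EF_Task 3 = 13+13 = 26
ES_Task 4 = 5; EF_Task 4 = 5+16 = 21
ES_Task 5 = 26; EF_Task 5 = 26+13 = 39
ES_Task 6 = max(EF_Task 4=21, EF_Task 5=39) = 39; EF_Task 6 = 39+7 = 46
Expected project duration μ = 46 days. Critical path: Task 2 → Task 3 → Task 5 → Task 6.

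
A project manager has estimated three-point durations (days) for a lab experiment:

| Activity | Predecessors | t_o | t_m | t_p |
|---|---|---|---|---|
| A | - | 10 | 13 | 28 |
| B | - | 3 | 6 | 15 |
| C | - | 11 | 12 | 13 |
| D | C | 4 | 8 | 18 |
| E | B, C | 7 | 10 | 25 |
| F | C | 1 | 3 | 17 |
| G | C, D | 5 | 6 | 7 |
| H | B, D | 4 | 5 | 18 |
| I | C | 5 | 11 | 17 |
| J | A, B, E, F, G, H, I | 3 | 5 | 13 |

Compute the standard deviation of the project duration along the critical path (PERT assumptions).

3.71 days

te_A = (10 + 4·13 + 28)/6 = 90/6 = 15; σ²_A = ((28−10)/6)² = 9.000
te_B = (3 + 4·6 + 15)/6 = 42/6 = 7; σ²_B = ((15−3)/6)² = 4.000
te_C = (11 + 4·12 + 13)/6 = 72/6 = 12; σ²_C = ((13−11)/6)² = 0.111
te_D = (4 + 4·8 + 18)/6 = 54/6 = 9; σ²_D = ((18−4)/6)² = 5.444
te_E = (7 + 4·10 + 25)/6 = 72/6 = 12; σ²_E = ((25−7)/6)² = 9.000
te_F = (1 + 4·3 + 17)/6 = 30/6 = 5; σ²_F = ((17−1)/6)² = 7.111
te_G = (5 + 4·6 + 7)/6 = 36/6 = 6; σ²_G = ((7−5)/6)² = 0.111
te_H = (4 + 4·5 + 18)/6 = 42/6 = 7; σ²_H = ((18−4)/6)² = 5.444
te_I = (5 + 4·11 + 17)/6 = 66/6 = 11; σ²_I = ((17−5)/6)² = 4.000
te_J = (3 + 4·5 + 13)/6 = 36/6 = 6; σ²_J = ((13−3)/6)² = 2.778

Forward pass:
ES_A = 0; EF_A = 15
ES_B = 0; EF_B = 7
ES_C = 0; EF_C = 12
ES_D = 12; EF_D = 12+9 = 21
ES_E = max(EF_B=7, EF_C=12) = 12; EF_E = 12+12 = 24
ES_F = 12; EF_F = 12+5 = 17
ES_G = max(EF_C=12, EF_D=21) = 21; EF_G = 21+6 = 27
ES_H = max(EF_B=7, EF_D=21) = 21; EF_H = 21+7 = 28
ES_I = 12; EF_I = 12+11 = 23
ES_J = max(EF_A=15, EF_B=7, EF_E=24, EF_F=17, EF_G=27, EF_H=28, EF_I=23) = 28; EF_J = 28+6 = 34
Expected project duration μ = 34 days. Critical path: C → D → H → J.

Variance along critical path = 0.111 + 5.444 + 5.444 + 2.778 = 13.778
σ = √13.778 = 3.712 days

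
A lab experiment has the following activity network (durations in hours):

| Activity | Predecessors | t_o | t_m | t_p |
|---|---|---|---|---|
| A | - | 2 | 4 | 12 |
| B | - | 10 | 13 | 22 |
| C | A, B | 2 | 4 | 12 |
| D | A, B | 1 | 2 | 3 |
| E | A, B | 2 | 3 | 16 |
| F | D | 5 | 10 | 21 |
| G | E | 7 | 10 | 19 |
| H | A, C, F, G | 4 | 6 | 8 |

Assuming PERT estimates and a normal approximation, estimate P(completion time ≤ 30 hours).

te_A = (2 + 4·4 + 12)/6 = 30/6 = 5; σ²_A = ((12−2)/6)² = 2.778
te_B = (10 + 4·13 + 22)/6 = 84/6 = 14; σ²_B = ((22−10)/6)² = 4.000
te_C = (2 + 4·4 + 12)/6 = 30/6 = 5; σ²_C = ((12−2)/6)² = 2.778
te_D = (1 + 4·2 + 3)/6 = 12/6 = 2; σ²_D = ((3−1)/6)² = 0.111
te_E = (2 + 4·3 + 16)/6 = 30/6 = 5; σ²_E = ((16−2)/6)² = 5.444
te_F = (5 + 4·10 + 21)/6 = 66/6 = 11; σ²_F = ((21−5)/6)² = 7.111
te_G = (7 + 4·10 + 19)/6 = 66/6 = 11; σ²_G = ((19−7)/6)² = 4.000
te_H = (4 + 4·6 + 8)/6 = 36/6 = 6; σ²_H = ((8−4)/6)² = 0.444

Forward pass:
ES_A = 0; EF_A = 5
ES_B = 0; EF_B = 14
ES_C = max(EF_A=5, EF_B=14) = 14; EF_C = 14+5 = 19
ES_D = max(EF_A=5, EF_B=14) = 14; EF_D = 14+2 = 16
ES_E = max(EF_A=5, EF_B=14) = 14; EF_E = 14+5 = 19
ES_F = 16; EF_F = 16+11 = 27
ES_G = 19; EF_G = 19+11 = 30
ES_H = max(EF_A=5, EF_C=19, EF_F=27, EF_G=30) = 30; EF_H = 30+6 = 36
Expected project duration μ = 36 hours. Critical path: B → E → G → H.

Variance along critical path = 4.000 + 5.444 + 4.000 + 0.444 = 13.889; σ = √13.889 = 3.727 hours.
Z = (30 − 36) / 3.727 = -1.610
P(T ≤ 30) = Φ(-1.610) ≈ 0.054

0.054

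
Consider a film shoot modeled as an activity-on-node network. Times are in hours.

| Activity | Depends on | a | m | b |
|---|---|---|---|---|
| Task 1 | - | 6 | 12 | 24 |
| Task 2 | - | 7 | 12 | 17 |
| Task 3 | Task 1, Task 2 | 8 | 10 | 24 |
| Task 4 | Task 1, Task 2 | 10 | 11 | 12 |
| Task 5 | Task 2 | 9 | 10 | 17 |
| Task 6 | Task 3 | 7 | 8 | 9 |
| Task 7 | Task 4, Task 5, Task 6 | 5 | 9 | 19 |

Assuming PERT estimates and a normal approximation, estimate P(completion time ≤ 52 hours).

0.973

te_Task 1 = (6 + 4·12 + 24)/6 = 78/6 = 13; σ²_Task 1 = ((24−6)/6)² = 9.000
te_Task 2 = (7 + 4·12 + 17)/6 = 72/6 = 12; σ²_Task 2 = ((17−7)/6)² = 2.778
te_Task 3 = (8 + 4·10 + 24)/6 = 72/6 = 12; σ²_Task 3 = ((24−8)/6)² = 7.111
te_Task 4 = (10 + 4·11 + 12)/6 = 66/6 = 11; σ²_Task 4 = ((12−10)/6)² = 0.111
te_Task 5 = (9 + 4·10 + 17)/6 = 66/6 = 11; σ²_Task 5 = ((17−9)/6)² = 1.778
te_Task 6 = (7 + 4·8 + 9)/6 = 48/6 = 8; σ²_Task 6 = ((9−7)/6)² = 0.111
te_Task 7 = (5 + 4·9 + 19)/6 = 60/6 = 10; σ²_Task 7 = ((19−5)/6)² = 5.444

Forward pass:
ES_Task 1 = 0; EF_Task 1 = 13
ES_Task 2 = 0; EF_Task 2 = 12
ES_Task 3 = max(EF_Task 1=13, EF_Task 2=12) = 13; EF_Task 3 = 13+12 = 25
ES_Task 4 = max(EF_Task 1=13, EF_Task 2=12) = 13; EF_Task 4 = 13+11 = 24
ES_Task 5 = 12; EF_Task 5 = 12+11 = 23
ES_Task 6 = 25; EF_Task 6 = 25+8 = 33
ES_Task 7 = max(EF_Task 4=24, EF_Task 5=23, EF_Task 6=33) = 33; EF_Task 7 = 33+10 = 43
Expected project duration μ = 43 hours. Critical path: Task 1 → Task 3 → Task 6 → Task 7.

Variance along critical path = 9.000 + 7.111 + 0.111 + 5.444 = 21.667; σ = √21.667 = 4.655 hours.
Z = (52 − 43) / 4.655 = 1.934
P(T ≤ 52) = Φ(1.934) ≈ 0.973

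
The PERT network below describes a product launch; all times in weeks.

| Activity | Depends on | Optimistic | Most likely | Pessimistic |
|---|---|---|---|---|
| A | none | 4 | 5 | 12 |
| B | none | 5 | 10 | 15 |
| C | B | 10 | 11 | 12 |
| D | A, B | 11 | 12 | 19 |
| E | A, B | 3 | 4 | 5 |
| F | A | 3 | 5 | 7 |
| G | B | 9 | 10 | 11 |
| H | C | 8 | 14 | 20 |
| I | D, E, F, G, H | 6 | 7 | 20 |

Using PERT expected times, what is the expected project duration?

te_A = (4 + 4·5 + 12)/6 = 36/6 = 6
te_B = (5 + 4·10 + 15)/6 = 60/6 = 10
te_C = (10 + 4·11 + 12)/6 = 66/6 = 11
te_D = (11 + 4·12 + 19)/6 = 78/6 = 13
te_E = (3 + 4·4 + 5)/6 = 24/6 = 4
te_F = (3 + 4·5 + 7)/6 = 30/6 = 5
te_G = (9 + 4·10 + 11)/6 = 60/6 = 10
te_H = (8 + 4·14 + 20)/6 = 84/6 = 14
te_I = (6 + 4·7 + 20)/6 = 54/6 = 9

Forward pass:
ES_A = 0; EF_A = 6
ES_B = 0; EF_B = 10
ES_C = 10; EF_C = 10+11 = 21
ES_D = max(EF_A=6, EF_B=10) = 10; EF_D = 10+13 = 23
ES_E = max(EF_A=6, EF_B=10) = 10; EF_E = 10+4 = 14
ES_F = 6; EF_F = 6+5 = 11
ES_G = 10; EF_G = 10+10 = 20
ES_H = 21; EF_H = 21+14 = 35
ES_I = max(EF_D=23, EF_E=14, EF_F=11, EF_G=20, EF_H=35) = 35; EF_I = 35+9 = 44
Expected project duration μ = 44 weeks. Critical path: B → C → H → I.

44 weeks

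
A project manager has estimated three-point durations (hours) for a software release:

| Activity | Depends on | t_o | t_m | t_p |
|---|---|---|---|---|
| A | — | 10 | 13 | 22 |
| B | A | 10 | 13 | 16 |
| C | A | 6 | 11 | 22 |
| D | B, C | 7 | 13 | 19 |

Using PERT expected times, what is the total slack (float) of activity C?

te_A = (10 + 4·13 + 22)/6 = 84/6 = 14
te_B = (10 + 4·13 + 16)/6 = 78/6 = 13
te_C = (6 + 4·11 + 22)/6 = 72/6 = 12
te_D = (7 + 4·13 + 19)/6 = 78/6 = 13

Forward pass:
ES_A = 0; EF_A = 14
ES_B = 14; EF_B = 14+13 = 27
ES_C = 14; EF_C = 14+12 = 26
ES_D = max(EF_B=27, EF_C=26) = 27; EF_D = 27+13 = 40
Expected project duration μ = 40 hours. Critical path: A → B → D.

Backward pass:
LF_D = 40; LS_D = 40−13 = 27
LF_C = LS_D = 27; LS_C = 27−12 = 15
LF_B = LS_D = 27; LS_B = 27−13 = 14
LF_A = min(LS_B=14, LS_C=15) = 14; LS_A = 14−14 = 0
Slack_C = LS_C − ES_C = 15 − 14 = 1

1 hours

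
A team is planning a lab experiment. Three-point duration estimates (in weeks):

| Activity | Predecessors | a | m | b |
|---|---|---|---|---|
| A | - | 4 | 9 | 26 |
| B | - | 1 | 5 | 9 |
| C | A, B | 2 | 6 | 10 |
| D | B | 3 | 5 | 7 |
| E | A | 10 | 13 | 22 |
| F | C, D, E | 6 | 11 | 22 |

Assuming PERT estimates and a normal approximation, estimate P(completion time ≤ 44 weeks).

te_A = (4 + 4·9 + 26)/6 = 66/6 = 11; σ²_A = ((26−4)/6)² = 13.444
te_B = (1 + 4·5 + 9)/6 = 30/6 = 5; σ²_B = ((9−1)/6)² = 1.778
te_C = (2 + 4·6 + 10)/6 = 36/6 = 6; σ²_C = ((10−2)/6)² = 1.778
te_D = (3 + 4·5 + 7)/6 = 30/6 = 5; σ²_D = ((7−3)/6)² = 0.444
te_E = (10 + 4·13 + 22)/6 = 84/6 = 14; σ²_E = ((22−10)/6)² = 4.000
te_F = (6 + 4·11 + 22)/6 = 72/6 = 12; σ²_F = ((22−6)/6)² = 7.111

Forward pass:
ES_A = 0; EF_A = 11
ES_B = 0; EF_B = 5
ES_C = max(EF_A=11, EF_B=5) = 11; EF_C = 11+6 = 17
ES_D = 5; EF_D = 5+5 = 10
ES_E = 11; EF_E = 11+14 = 25
ES_F = max(EF_C=17, EF_D=10, EF_E=25) = 25; EF_F = 25+12 = 37
Expected project duration μ = 37 weeks. Critical path: A → E → F.

Variance along critical path = 13.444 + 4.000 + 7.111 = 24.556; σ = √24.556 = 4.955 weeks.
Z = (44 − 37) / 4.955 = 1.413
P(T ≤ 44) = Φ(1.413) ≈ 0.921

0.921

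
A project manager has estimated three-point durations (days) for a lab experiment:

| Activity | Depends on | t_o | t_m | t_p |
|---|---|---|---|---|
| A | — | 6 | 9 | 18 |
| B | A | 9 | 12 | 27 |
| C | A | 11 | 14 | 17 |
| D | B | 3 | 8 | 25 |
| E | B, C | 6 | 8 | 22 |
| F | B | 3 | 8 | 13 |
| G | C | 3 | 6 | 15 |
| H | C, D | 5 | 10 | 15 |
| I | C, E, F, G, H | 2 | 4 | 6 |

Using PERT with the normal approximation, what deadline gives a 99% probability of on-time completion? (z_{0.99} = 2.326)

60.7 days

te_A = (6 + 4·9 + 18)/6 = 60/6 = 10; σ²_A = ((18−6)/6)² = 4.000
te_B = (9 + 4·12 + 27)/6 = 84/6 = 14; σ²_B = ((27−9)/6)² = 9.000
te_C = (11 + 4·14 + 17)/6 = 84/6 = 14; σ²_C = ((17−11)/6)² = 1.000
te_D = (3 + 4·8 + 25)/6 = 60/6 = 10; σ²_D = ((25−3)/6)² = 13.444
te_E = (6 + 4·8 + 22)/6 = 60/6 = 10; σ²_E = ((22−6)/6)² = 7.111
te_F = (3 + 4·8 + 13)/6 = 48/6 = 8; σ²_F = ((13−3)/6)² = 2.778
te_G = (3 + 4·6 + 15)/6 = 42/6 = 7; σ²_G = ((15−3)/6)² = 4.000
te_H = (5 + 4·10 + 15)/6 = 60/6 = 10; σ²_H = ((15−5)/6)² = 2.778
te_I = (2 + 4·4 + 6)/6 = 24/6 = 4; σ²_I = ((6−2)/6)² = 0.444

Forward pass:
ES_A = 0; EF_A = 10
ES_B = 10; EF_B = 10+14 = 24
ES_C = 10; EF_C = 10+14 = 24
ES_D = 24; EF_D = 24+10 = 34
ES_E = max(EF_B=24, EF_C=24) = 24; EF_E = 24+10 = 34
ES_F = 24; EF_F = 24+8 = 32
ES_G = 24; EF_G = 24+7 = 31
ES_H = max(EF_C=24, EF_D=34) = 34; EF_H = 34+10 = 44
ES_I = max(EF_C=24, EF_E=34, EF_F=32, EF_G=31, EF_H=44) = 44; EF_I = 44+4 = 48
Expected project duration μ = 48 days. Critical path: A → B → D → H → I.

Variance along critical path = 4.000 + 9.000 + 13.444 + 2.778 + 0.444 = 29.667; σ = 5.447 days.
D = μ + z·σ = 48 + 2.326·5.447 = 60.7 days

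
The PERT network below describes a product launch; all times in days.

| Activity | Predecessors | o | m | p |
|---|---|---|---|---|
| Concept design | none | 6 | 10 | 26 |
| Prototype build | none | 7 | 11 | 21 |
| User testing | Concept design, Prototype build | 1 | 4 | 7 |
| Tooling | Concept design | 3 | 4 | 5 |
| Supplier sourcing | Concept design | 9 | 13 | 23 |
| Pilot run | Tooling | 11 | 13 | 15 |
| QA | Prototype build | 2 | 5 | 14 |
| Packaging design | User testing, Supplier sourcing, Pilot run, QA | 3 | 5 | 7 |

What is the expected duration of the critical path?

34 days

te_Concept design = (6 + 4·10 + 26)/6 = 72/6 = 12
te_Prototype build = (7 + 4·11 + 21)/6 = 72/6 = 12
te_User testing = (1 + 4·4 + 7)/6 = 24/6 = 4
te_Tooling = (3 + 4·4 + 5)/6 = 24/6 = 4
te_Supplier sourcing = (9 + 4·13 + 23)/6 = 84/6 = 14
te_Pilot run = (11 + 4·13 + 15)/6 = 78/6 = 13
te_QA = (2 + 4·5 + 14)/6 = 36/6 = 6
te_Packaging design = (3 + 4·5 + 7)/6 = 30/6 = 5

Forward pass:
ES_Concept design = 0; EF_Concept design = 12
ES_Prototype build = 0; EF_Prototype build = 12
ES_User testing = max(EF_Concept design=12, EF_Prototype build=12) = 12; EF_User testing = 12+4 = 16
ES_Tooling = 12; EF_Tooling = 12+4 = 16
ES_Supplier sourcing = 12; EF_Supplier sourcing = 12+14 = 26
ES_Pilot run = 16; EF_Pilot run = 16+13 = 29
ES_QA = 12; EF_QA = 12+6 = 18
ES_Packaging design = max(EF_User testing=16, EF_Supplier sourcing=26, EF_Pilot run=29, EF_QA=18) = 29; EF_Packaging design = 29+5 = 34
Expected project duration μ = 34 days. Critical path: Concept design → Tooling → Pilot run → Packaging design.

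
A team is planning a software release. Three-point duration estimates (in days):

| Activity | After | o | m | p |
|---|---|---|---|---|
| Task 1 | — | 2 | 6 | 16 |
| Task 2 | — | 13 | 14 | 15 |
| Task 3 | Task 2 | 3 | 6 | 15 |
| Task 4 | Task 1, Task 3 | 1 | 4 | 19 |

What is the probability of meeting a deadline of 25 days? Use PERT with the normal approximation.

0.290

te_Task 1 = (2 + 4·6 + 16)/6 = 42/6 = 7; σ²_Task 1 = ((16−2)/6)² = 5.444
te_Task 2 = (13 + 4·14 + 15)/6 = 84/6 = 14; σ²_Task 2 = ((15−13)/6)² = 0.111
te_Task 3 = (3 + 4·6 + 15)/6 = 42/6 = 7; σ²_Task 3 = ((15−3)/6)² = 4.000
te_Task 4 = (1 + 4·4 + 19)/6 = 36/6 = 6; σ²_Task 4 = ((19−1)/6)² = 9.000

Forward pass:
ES_Task 1 = 0; EF_Task 1 = 7
ES_Task 2 = 0; EF_Task 2 = 14
ES_Task 3 = 14; EF_Task 3 = 14+7 = 21
ES_Task 4 = max(EF_Task 1=7, EF_Task 3=21) = 21; EF_Task 4 = 21+6 = 27
Expected project duration μ = 27 days. Critical path: Task 2 → Task 3 → Task 4.

Variance along critical path = 0.111 + 4.000 + 9.000 = 13.111; σ = √13.111 = 3.621 days.
Z = (25 − 27) / 3.621 = -0.552
P(T ≤ 25) = Φ(-0.552) ≈ 0.290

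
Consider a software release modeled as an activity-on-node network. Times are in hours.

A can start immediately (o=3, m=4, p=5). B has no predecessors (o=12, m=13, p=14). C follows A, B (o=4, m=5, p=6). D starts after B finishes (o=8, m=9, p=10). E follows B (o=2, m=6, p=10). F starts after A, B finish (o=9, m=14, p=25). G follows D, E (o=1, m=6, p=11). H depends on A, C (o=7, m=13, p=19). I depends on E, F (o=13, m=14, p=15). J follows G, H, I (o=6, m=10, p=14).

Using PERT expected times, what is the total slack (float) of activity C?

te_A = (3 + 4·4 + 5)/6 = 24/6 = 4
te_B = (12 + 4·13 + 14)/6 = 78/6 = 13
te_C = (4 + 4·5 + 6)/6 = 30/6 = 5
te_D = (8 + 4·9 + 10)/6 = 54/6 = 9
te_E = (2 + 4·6 + 10)/6 = 36/6 = 6
te_F = (9 + 4·14 + 25)/6 = 90/6 = 15
te_G = (1 + 4·6 + 11)/6 = 36/6 = 6
te_H = (7 + 4·13 + 19)/6 = 78/6 = 13
te_I = (13 + 4·14 + 15)/6 = 84/6 = 14
te_J = (6 + 4·10 + 14)/6 = 60/6 = 10

Forward pass:
ES_A = 0; EF_A = 4
ES_B = 0; EF_B = 13
ES_C = max(EF_A=4, EF_B=13) = 13; EF_C = 13+5 = 18
ES_D = 13; EF_D = 13+9 = 22
ES_E = 13; EF_E = 13+6 = 19
ES_F = max(EF_A=4, EF_B=13) = 13; EF_F = 13+15 = 28
ES_G = max(EF_D=22, EF_E=19) = 22; EF_G = 22+6 = 28
ES_H = max(EF_A=4, EF_C=18) = 18; EF_H = 18+13 = 31
ES_I = max(EF_E=19, EF_F=28) = 28; EF_I = 28+14 = 42
ES_J = max(EF_G=28, EF_H=31, EF_I=42) = 42; EF_J = 42+10 = 52
Expected project duration μ = 52 hours. Critical path: B → F → I → J.

Backward pass:
LF_J = 52; LS_J = 52−10 = 42
LF_I = LS_J = 42; LS_I = 42−14 = 28
LF_H = LS_J = 42; LS_H = 42−13 = 29
LF_G = LS_J = 42; LS_G = 42−6 = 36
LF_F = LS_I = 28; LS_F = 28−15 = 13
LF_E = min(LS_G=36, LS_I=28) = 28; LS_E = 28−6 = 22
LF_D = LS_G = 36; LS_D = 36−9 = 27
LF_C = LS_H = 29; LS_C = 29−5 = 24
LF_B = min(LS_C=24, LS_D=27, LS_E=22, LS_F=13) = 13; LS_B = 13−13 = 0
LF_A = min(LS_C=24, LS_F=13, LS_H=29) = 13; LS_A = 13−4 = 9
Slack_C = LS_C − ES_C = 24 − 13 = 11

11 hours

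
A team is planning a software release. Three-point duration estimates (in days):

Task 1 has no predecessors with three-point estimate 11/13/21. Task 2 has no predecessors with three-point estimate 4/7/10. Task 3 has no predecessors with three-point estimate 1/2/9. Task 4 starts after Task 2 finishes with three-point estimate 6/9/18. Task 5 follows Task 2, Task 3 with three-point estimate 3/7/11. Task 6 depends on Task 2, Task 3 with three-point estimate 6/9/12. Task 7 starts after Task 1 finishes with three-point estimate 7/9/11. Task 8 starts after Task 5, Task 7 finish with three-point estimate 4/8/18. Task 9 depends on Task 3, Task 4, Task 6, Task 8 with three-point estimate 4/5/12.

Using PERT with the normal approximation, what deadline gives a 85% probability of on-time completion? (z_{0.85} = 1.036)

te_Task 1 = (11 + 4·13 + 21)/6 = 84/6 = 14; σ²_Task 1 = ((21−11)/6)² = 2.778
te_Task 2 = (4 + 4·7 + 10)/6 = 42/6 = 7; σ²_Task 2 = ((10−4)/6)² = 1.000
te_Task 3 = (1 + 4·2 + 9)/6 = 18/6 = 3; σ²_Task 3 = ((9−1)/6)² = 1.778
te_Task 4 = (6 + 4·9 + 18)/6 = 60/6 = 10; σ²_Task 4 = ((18−6)/6)² = 4.000
te_Task 5 = (3 + 4·7 + 11)/6 = 42/6 = 7; σ²_Task 5 = ((11−3)/6)² = 1.778
te_Task 6 = (6 + 4·9 + 12)/6 = 54/6 = 9; σ²_Task 6 = ((12−6)/6)² = 1.000
te_Task 7 = (7 + 4·9 + 11)/6 = 54/6 = 9; σ²_Task 7 = ((11−7)/6)² = 0.444
te_Task 8 = (4 + 4·8 + 18)/6 = 54/6 = 9; σ²_Task 8 = ((18−4)/6)² = 5.444
te_Task 9 = (4 + 4·5 + 12)/6 = 36/6 = 6; σ²_Task 9 = ((12−4)/6)² = 1.778

Forward pass:
ES_Task 1 = 0; EF_Task 1 = 14
ES_Task 2 = 0; EF_Task 2 = 7
ES_Task 3 = 0; EF_Task 3 = 3
ES_Task 4 = 7; EF_Task 4 = 7+10 = 17
ES_Task 5 = max(EF_Task 2=7, EF_Task 3=3) = 7; EF_Task 5 = 7+7 = 14
ES_Task 6 = max(EF_Task 2=7, EF_Task 3=3) = 7; EF_Task 6 = 7+9 = 16
ES_Task 7 = 14; EF_Task 7 = 14+9 = 23
ES_Task 8 = max(EF_Task 5=14, EF_Task 7=23) = 23; EF_Task 8 = 23+9 = 32
ES_Task 9 = max(EF_Task 3=3, EF_Task 4=17, EF_Task 6=16, EF_Task 8=32) = 32; EF_Task 9 = 32+6 = 38
Expected project duration μ = 38 days. Critical path: Task 1 → Task 7 → Task 8 → Task 9.

Variance along critical path = 2.778 + 0.444 + 5.444 + 1.778 = 10.444; σ = 3.232 days.
D = μ + z·σ = 38 + 1.036·3.232 = 41.3 days

41.3 days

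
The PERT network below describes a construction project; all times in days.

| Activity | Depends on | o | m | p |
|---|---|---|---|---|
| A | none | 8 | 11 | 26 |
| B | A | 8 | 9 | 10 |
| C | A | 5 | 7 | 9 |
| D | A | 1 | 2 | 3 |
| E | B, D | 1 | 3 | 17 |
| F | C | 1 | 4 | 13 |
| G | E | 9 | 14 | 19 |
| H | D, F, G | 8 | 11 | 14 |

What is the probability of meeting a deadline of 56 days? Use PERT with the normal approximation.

te_A = (8 + 4·11 + 26)/6 = 78/6 = 13; σ²_A = ((26−8)/6)² = 9.000
te_B = (8 + 4·9 + 10)/6 = 54/6 = 9; σ²_B = ((10−8)/6)² = 0.111
te_C = (5 + 4·7 + 9)/6 = 42/6 = 7; σ²_C = ((9−5)/6)² = 0.444
te_D = (1 + 4·2 + 3)/6 = 12/6 = 2; σ²_D = ((3−1)/6)² = 0.111
te_E = (1 + 4·3 + 17)/6 = 30/6 = 5; σ²_E = ((17−1)/6)² = 7.111
te_F = (1 + 4·4 + 13)/6 = 30/6 = 5; σ²_F = ((13−1)/6)² = 4.000
te_G = (9 + 4·14 + 19)/6 = 84/6 = 14; σ²_G = ((19−9)/6)² = 2.778
te_H = (8 + 4·11 + 14)/6 = 66/6 = 11; σ²_H = ((14−8)/6)² = 1.000

Forward pass:
ES_A = 0; EF_A = 13
ES_B = 13; EF_B = 13+9 = 22
ES_C = 13; EF_C = 13+7 = 20
ES_D = 13; EF_D = 13+2 = 15
ES_E = max(EF_B=22, EF_D=15) = 22; EF_E = 22+5 = 27
ES_F = 20; EF_F = 20+5 = 25
ES_G = 27; EF_G = 27+14 = 41
ES_H = max(EF_D=15, EF_F=25, EF_G=41) = 41; EF_H = 41+11 = 52
Expected project duration μ = 52 days. Critical path: A → B → E → G → H.

Variance along critical path = 9.000 + 0.111 + 7.111 + 2.778 + 1.000 = 20.000; σ = √20.000 = 4.472 days.
Z = (56 − 52) / 4.472 = 0.894
P(T ≤ 56) = Φ(0.894) ≈ 0.814

0.814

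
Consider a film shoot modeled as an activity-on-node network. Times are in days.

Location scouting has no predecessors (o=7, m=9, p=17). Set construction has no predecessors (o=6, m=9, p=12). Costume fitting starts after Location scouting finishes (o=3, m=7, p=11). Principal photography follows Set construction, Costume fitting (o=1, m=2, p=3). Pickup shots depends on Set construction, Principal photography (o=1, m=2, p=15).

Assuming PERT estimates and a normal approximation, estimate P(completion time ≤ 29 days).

te_Location scouting = (7 + 4·9 + 17)/6 = 60/6 = 10; σ²_Location scouting = ((17−7)/6)² = 2.778
te_Set construction = (6 + 4·9 + 12)/6 = 54/6 = 9; σ²_Set construction = ((12−6)/6)² = 1.000
te_Costume fitting = (3 + 4·7 + 11)/6 = 42/6 = 7; σ²_Costume fitting = ((11−3)/6)² = 1.778
te_Principal photography = (1 + 4·2 + 3)/6 = 12/6 = 2; σ²_Principal photography = ((3−1)/6)² = 0.111
te_Pickup shots = (1 + 4·2 + 15)/6 = 24/6 = 4; σ²_Pickup shots = ((15−1)/6)² = 5.444

Forward pass:
ES_Location scouting = 0; EF_Location scouting = 10
ES_Set construction = 0; EF_Set construction = 9
ES_Costume fitting = 10; EF_Costume fitting = 10+7 = 17
ES_Principal photography = max(EF_Set construction=9, EF_Costume fitting=17) = 17; EF_Principal photography = 17+2 = 19
ES_Pickup shots = max(EF_Set construction=9, EF_Principal photography=19) = 19; EF_Pickup shots = 19+4 = 23
Expected project duration μ = 23 days. Critical path: Location scouting → Costume fitting → Principal photography → Pickup shots.

Variance along critical path = 2.778 + 1.778 + 0.111 + 5.444 = 10.111; σ = √10.111 = 3.180 days.
Z = (29 − 23) / 3.180 = 1.887
P(T ≤ 29) = Φ(1.887) ≈ 0.970

0.970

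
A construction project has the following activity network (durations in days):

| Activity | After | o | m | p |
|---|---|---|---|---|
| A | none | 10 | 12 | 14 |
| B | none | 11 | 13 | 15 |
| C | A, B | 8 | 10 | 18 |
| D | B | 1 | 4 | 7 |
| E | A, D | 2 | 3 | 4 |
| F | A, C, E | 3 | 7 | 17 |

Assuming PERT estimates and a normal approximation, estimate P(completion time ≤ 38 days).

te_A = (10 + 4·12 + 14)/6 = 72/6 = 12; σ²_A = ((14−10)/6)² = 0.444
te_B = (11 + 4·13 + 15)/6 = 78/6 = 13; σ²_B = ((15−11)/6)² = 0.444
te_C = (8 + 4·10 + 18)/6 = 66/6 = 11; σ²_C = ((18−8)/6)² = 2.778
te_D = (1 + 4·4 + 7)/6 = 24/6 = 4; σ²_D = ((7−1)/6)² = 1.000
te_E = (2 + 4·3 + 4)/6 = 18/6 = 3; σ²_E = ((4−2)/6)² = 0.111
te_F = (3 + 4·7 + 17)/6 = 48/6 = 8; σ²_F = ((17−3)/6)² = 5.444

Forward pass:
ES_A = 0; EF_A = 12
ES_B = 0; EF_B = 13
ES_C = max(EF_A=12, EF_B=13) = 13; EF_C = 13+11 = 24
ES_D = 13; EF_D = 13+4 = 17
ES_E = max(EF_A=12, EF_D=17) = 17; EF_E = 17+3 = 20
ES_F = max(EF_A=12, EF_C=24, EF_E=20) = 24; EF_F = 24+8 = 32
Expected project duration μ = 32 days. Critical path: B → C → F.

Variance along critical path = 0.444 + 2.778 + 5.444 = 8.667; σ = √8.667 = 2.944 days.
Z = (38 − 32) / 2.944 = 2.038
P(T ≤ 38) = Φ(2.038) ≈ 0.979

0.979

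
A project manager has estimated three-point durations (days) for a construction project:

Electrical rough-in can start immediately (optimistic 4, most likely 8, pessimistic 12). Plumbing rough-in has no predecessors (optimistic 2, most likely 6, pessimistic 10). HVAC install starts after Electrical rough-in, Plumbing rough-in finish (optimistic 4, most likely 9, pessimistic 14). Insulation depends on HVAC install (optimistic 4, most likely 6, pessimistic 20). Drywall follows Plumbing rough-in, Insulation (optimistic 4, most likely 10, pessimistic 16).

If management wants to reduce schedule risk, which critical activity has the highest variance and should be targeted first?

te_Electrical rough-in = (4 + 4·8 + 12)/6 = 48/6 = 8; σ²_Electrical rough-in = ((12−4)/6)² = 1.778
te_Plumbing rough-in = (2 + 4·6 + 10)/6 = 36/6 = 6; σ²_Plumbing rough-in = ((10−2)/6)² = 1.778
te_HVAC install = (4 + 4·9 + 14)/6 = 54/6 = 9; σ²_HVAC install = ((14−4)/6)² = 2.778
te_Insulation = (4 + 4·6 + 20)/6 = 48/6 = 8; σ²_Insulation = ((20−4)/6)² = 7.111
te_Drywall = (4 + 4·10 + 16)/6 = 60/6 = 10; σ²_Drywall = ((16−4)/6)² = 4.000

Forward pass:
ES_Electrical rough-in = 0; EF_Electrical rough-in = 8
ES_Plumbing rough-in = 0; EF_Plumbing rough-in = 6
ES_HVAC install = max(EF_Electrical rough-in=8, EF_Plumbing rough-in=6) = 8; EF_HVAC install = 8+9 = 17
ES_Insulation = 17; EF_Insulation = 17+8 = 25
ES_Drywall = max(EF_Plumbing rough-in=6, EF_Insulation=25) = 25; EF_Drywall = 25+10 = 35
Expected project duration μ = 35 days. Critical path: Electrical rough-in → HVAC install → Insulation → Drywall.

Variances on critical path: σ²_Electrical rough-in=1.778, σ²_HVAC install=2.778, σ²_Insulation=7.111, σ²_Drywall=4.000.
Largest is σ²_Insulation = 7.111.

Insulation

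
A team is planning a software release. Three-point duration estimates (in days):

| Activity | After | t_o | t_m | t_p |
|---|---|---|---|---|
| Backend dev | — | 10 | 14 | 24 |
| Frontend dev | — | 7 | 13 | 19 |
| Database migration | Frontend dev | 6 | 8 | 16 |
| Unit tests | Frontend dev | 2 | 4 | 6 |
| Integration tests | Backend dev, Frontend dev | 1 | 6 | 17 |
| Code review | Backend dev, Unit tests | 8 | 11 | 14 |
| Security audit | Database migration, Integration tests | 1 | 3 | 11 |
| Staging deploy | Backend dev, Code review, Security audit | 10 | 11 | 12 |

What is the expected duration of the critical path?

te_Backend dev = (10 + 4·14 + 24)/6 = 90/6 = 15
te_Frontend dev = (7 + 4·13 + 19)/6 = 78/6 = 13
te_Database migration = (6 + 4·8 + 16)/6 = 54/6 = 9
te_Unit tests = (2 + 4·4 + 6)/6 = 24/6 = 4
te_Integration tests = (1 + 4·6 + 17)/6 = 42/6 = 7
te_Code review = (8 + 4·11 + 14)/6 = 66/6 = 11
te_Security audit = (1 + 4·3 + 11)/6 = 24/6 = 4
te_Staging deploy = (10 + 4·11 + 12)/6 = 66/6 = 11

Forward pass:
ES_Backend dev = 0; EF_Backend dev = 15
ES_Frontend dev = 0; EF_Frontend dev = 13
ES_Database migration = 13; EF_Database migration = 13+9 = 22
ES_Unit tests = 13; EF_Unit tests = 13+4 = 17
ES_Integration tests = max(EF_Backend dev=15, EF_Frontend dev=13) = 15; EF_Integration tests = 15+7 = 22
ES_Code review = max(EF_Backend dev=15, EF_Unit tests=17) = 17; EF_Code review = 17+11 = 28
ES_Security audit = max(EF_Database migration=22, EF_Integration tests=22) = 22; EF_Security audit = 22+4 = 26
ES_Staging deploy = max(EF_Backend dev=15, EF_Code review=28, EF_Security audit=26) = 28; EF_Staging deploy = 28+11 = 39
Expected project duration μ = 39 days. Critical path: Frontend dev → Unit tests → Code review → Staging deploy.

39 days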